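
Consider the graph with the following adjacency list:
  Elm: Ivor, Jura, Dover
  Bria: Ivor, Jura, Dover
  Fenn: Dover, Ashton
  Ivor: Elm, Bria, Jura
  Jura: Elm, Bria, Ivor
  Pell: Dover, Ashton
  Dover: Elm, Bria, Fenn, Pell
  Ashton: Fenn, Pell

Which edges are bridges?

The edges on the cycle Dover-Fenn-Ashton-Pell-Dover are not bridges since each lies on that cycle.
Every edge lies on some cycle, so there are no bridges.

none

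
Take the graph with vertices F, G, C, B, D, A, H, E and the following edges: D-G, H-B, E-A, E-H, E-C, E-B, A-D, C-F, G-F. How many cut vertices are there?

Removing E increases the component count from 1 to 2, so E is a cut vertex.
By contrast removing G leaves 1 component; it is not a cut vertex. No other vertex is a cut vertex either.

1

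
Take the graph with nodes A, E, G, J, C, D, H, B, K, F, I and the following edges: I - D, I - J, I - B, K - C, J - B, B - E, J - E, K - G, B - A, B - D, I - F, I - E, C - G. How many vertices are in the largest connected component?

H is isolated — a component by itself.
Starting from C we can reach C, G, K. That is one component of size 3.
Starting from A we can reach A, B, D, E, F, I, J. That is one component of size 7.
The largest has 7 vertices.

7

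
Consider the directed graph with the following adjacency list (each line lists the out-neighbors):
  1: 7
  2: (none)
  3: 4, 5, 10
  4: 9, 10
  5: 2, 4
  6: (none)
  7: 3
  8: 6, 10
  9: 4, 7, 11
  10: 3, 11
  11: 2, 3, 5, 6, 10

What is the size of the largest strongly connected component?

{3, 4, 5, 7, 9, 10, 11} are all mutually reachable — one SCC of size 7.
{6} is an SCC by itself.
{8} is an SCC by itself.
{2} is an SCC by itself.
{1} is an SCC by itself.
The largest has 7 vertices.

7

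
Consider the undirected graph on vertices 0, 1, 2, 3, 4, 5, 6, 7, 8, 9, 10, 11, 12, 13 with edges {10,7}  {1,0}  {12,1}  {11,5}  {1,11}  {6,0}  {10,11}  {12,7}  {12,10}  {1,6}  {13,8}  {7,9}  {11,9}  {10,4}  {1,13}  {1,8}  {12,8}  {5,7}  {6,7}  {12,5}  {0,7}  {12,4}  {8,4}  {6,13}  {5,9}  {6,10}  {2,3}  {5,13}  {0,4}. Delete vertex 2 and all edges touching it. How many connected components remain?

2

With 2 gone, the remaining components are: {3}; {0, 1, 4, 5, 6, 7, 8, 9, 10, 11, 12, 13}.
That is 2 components.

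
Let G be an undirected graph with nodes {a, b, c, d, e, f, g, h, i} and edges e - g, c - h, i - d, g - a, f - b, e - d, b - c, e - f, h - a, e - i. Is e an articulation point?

Deleting e raises the number of components from 1 to 2, so e is a cut vertex.

Yes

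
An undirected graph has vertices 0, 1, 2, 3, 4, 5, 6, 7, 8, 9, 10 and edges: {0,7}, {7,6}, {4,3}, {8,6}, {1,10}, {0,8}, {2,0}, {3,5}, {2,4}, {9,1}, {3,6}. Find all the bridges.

1-10, 1-9, 3-5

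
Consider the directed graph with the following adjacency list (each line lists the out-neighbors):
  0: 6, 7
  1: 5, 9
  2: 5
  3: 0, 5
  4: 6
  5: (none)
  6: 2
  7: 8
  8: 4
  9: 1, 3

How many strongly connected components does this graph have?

9

{1, 9} are all mutually reachable — one SCC of size 2.
{7} is an SCC by itself.
{8} is an SCC by itself.
{3} is an SCC by itself.
{0} is an SCC by itself.
(and 4 more singleton SCCs)
That gives 9 strongly connected components.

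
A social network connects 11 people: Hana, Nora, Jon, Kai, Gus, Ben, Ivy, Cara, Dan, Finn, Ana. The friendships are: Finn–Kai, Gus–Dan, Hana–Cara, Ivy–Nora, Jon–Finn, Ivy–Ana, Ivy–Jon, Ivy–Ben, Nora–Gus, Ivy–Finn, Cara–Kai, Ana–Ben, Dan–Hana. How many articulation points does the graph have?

1

Removing Ivy increases the component count from 1 to 2, so Ivy is a cut vertex.
By contrast removing Gus leaves 1 component; it is not a cut vertex. No other vertex is a cut vertex either.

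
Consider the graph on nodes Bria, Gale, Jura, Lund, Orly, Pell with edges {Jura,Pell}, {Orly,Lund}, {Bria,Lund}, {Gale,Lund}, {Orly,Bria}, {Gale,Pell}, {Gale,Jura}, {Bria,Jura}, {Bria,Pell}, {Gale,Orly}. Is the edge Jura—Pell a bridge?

After removing Jura—Pell, the path Jura-Gale-Pell still connects them, so the edge is not a bridge.

No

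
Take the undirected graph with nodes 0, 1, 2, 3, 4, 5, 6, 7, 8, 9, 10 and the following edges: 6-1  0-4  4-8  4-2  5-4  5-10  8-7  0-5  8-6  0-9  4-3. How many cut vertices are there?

Removing 0 increases the component count from 1 to 2, so 0 is a cut vertex.
Removing 4 increases the component count from 1 to 4, so 4 is a cut vertex.
Removing 5 increases the component count from 1 to 2, so 5 is a cut vertex.
Likewise 6, 8 are cut vertices.
By contrast removing 2 leaves 1 component; it is not a cut vertex. No other vertex is a cut vertex either.

5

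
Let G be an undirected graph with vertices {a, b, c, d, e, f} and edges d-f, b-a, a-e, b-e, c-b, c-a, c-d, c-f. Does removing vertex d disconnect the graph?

No

Deleting d leaves 1 component (was 1) (its neighbors c, f remain connected to each other), so d is not a cut vertex.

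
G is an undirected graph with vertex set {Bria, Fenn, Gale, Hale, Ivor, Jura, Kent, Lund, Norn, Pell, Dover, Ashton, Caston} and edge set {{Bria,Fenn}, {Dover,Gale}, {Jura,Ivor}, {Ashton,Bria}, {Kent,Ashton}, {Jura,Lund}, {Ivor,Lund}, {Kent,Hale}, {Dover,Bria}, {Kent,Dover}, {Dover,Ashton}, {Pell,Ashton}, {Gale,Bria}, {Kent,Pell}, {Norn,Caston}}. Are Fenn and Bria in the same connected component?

Yes

From Fenn we can reach Bria, Fenn, Gale, Hale, Kent, Pell, Dover, Ashton, which includes Bria.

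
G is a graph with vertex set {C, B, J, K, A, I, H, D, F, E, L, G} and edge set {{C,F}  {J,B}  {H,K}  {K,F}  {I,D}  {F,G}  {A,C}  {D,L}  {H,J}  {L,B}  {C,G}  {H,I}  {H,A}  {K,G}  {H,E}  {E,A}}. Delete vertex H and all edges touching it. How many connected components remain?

2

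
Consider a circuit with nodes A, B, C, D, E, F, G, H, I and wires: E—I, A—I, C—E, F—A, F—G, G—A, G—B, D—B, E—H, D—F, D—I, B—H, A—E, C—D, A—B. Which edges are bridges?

The edges on the cycle F-G-A-F are not bridges since each lies on that cycle.
Every edge lies on some cycle, so there are no bridges.

none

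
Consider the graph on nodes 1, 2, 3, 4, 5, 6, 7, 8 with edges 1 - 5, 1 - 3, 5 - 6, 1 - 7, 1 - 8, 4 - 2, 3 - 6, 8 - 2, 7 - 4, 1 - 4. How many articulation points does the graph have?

Removing 1 increases the component count from 1 to 2, so 1 is a cut vertex.
By contrast removing 7 leaves 1 component; it is not a cut vertex. No other vertex is a cut vertex either.

1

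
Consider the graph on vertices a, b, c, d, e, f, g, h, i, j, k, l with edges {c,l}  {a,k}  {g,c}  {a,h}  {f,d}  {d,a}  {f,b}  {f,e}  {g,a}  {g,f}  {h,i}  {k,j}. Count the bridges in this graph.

8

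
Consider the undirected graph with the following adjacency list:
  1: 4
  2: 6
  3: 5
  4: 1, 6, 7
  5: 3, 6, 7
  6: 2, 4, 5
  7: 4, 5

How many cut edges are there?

3

The edges on the cycle 4-7-5-6-4 are not bridges since each lies on that cycle.
But removing 5-3 disconnects 5 from 3; removing 4-1 disconnects 4 from 1; removing 6-2 disconnects 6 from 2 — these are bridges.
That makes 3 bridges.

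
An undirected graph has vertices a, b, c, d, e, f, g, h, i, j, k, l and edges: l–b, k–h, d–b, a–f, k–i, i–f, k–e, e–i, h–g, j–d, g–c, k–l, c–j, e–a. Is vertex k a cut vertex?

Yes

Deleting k raises the number of components from 1 to 2, so k is a cut vertex.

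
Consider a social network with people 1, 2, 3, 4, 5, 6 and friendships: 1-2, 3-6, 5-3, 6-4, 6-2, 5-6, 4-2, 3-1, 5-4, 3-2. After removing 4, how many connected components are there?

1

With 4 gone, the remaining components are: {1, 2, 3, 5, 6}.
That is 1 component.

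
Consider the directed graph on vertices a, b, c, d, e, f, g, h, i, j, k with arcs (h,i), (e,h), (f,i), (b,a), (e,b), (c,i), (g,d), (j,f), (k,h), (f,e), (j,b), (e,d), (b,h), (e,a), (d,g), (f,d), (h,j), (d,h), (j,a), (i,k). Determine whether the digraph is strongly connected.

No

There is no directed path from i to c, so the graph is not strongly connected.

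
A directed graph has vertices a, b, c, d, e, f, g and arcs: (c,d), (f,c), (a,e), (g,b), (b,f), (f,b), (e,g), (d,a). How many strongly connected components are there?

1

{a, b, c, d, e, f, g} are all mutually reachable — one SCC of size 7.
That gives 1 strongly connected component.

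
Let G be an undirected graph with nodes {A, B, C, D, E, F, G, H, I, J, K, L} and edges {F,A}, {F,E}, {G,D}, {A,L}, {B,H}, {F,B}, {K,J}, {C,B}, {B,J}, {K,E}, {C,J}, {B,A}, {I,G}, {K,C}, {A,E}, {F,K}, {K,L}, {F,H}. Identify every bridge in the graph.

D-G, G-I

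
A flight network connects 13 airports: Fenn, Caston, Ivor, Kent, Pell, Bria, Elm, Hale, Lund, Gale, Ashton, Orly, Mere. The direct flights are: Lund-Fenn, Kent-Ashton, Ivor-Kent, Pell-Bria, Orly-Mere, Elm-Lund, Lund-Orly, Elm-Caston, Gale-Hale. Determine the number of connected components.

4

Starting from Gale we can reach Gale, Hale. That is one component of size 2.
Starting from Bria we can reach Bria, Pell. That is one component of size 2.
Starting from Ivor we can reach Ivor, Kent, Ashton. That is one component of size 3.
Starting from Elm we can reach Elm, Fenn, Lund, Mere, Orly, Caston. That is one component of size 6.
Total: 4 components.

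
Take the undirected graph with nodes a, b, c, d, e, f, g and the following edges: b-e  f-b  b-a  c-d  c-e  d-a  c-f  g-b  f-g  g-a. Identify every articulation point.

none

Removing b, for instance, still leaves 1 component. No single vertex removal increases the component count — the graph has no articulation points.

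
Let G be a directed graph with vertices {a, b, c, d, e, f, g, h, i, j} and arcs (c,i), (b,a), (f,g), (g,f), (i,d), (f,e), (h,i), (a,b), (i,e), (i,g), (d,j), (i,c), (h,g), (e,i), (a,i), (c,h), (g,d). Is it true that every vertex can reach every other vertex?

No

There is no directed path from d to h, so the graph is not strongly connected.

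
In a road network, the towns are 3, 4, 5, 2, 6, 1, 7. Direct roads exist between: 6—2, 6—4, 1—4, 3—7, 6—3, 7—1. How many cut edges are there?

The edges on the cycle 6-3-7-1-4-6 are not bridges since each lies on that cycle.
But removing 6—2 disconnects 6 from 2 — this is a bridge.

1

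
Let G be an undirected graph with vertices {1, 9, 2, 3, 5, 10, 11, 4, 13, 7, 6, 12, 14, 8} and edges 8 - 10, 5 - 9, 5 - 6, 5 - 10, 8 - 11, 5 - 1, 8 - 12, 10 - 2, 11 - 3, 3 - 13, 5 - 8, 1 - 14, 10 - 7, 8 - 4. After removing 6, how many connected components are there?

With 6 gone, the remaining components are: {1, 2, 3, 4, 5, 7, 8, 9, 10, 11, 12, 13, 14}.
That is 1 component.

1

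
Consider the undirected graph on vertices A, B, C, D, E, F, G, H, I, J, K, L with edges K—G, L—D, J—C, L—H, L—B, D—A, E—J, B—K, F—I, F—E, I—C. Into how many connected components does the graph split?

Starting from C we can reach C, E, F, I, J. That is one component of size 5.
Starting from A we can reach A, B, D, G, H, K, L. That is one component of size 7.
Total: 2 components.

2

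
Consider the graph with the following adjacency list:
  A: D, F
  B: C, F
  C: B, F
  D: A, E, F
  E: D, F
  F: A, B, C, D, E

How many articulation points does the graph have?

1

Removing F increases the component count from 1 to 2, so F is a cut vertex.
By contrast removing E leaves 1 component; it is not a cut vertex. No other vertex is a cut vertex either.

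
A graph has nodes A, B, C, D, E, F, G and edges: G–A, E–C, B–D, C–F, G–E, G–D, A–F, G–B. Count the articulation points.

1

Removing G increases the component count from 1 to 2, so G is a cut vertex.
By contrast removing D leaves 1 component; it is not a cut vertex. No other vertex is a cut vertex either.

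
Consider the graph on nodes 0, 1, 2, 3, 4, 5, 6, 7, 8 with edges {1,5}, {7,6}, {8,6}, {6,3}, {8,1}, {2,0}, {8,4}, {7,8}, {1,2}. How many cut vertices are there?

Removing 1 increases the component count from 1 to 3, so 1 is a cut vertex.
Removing 2 increases the component count from 1 to 2, so 2 is a cut vertex.
Removing 6 increases the component count from 1 to 2, so 6 is a cut vertex.
Likewise 8 is a cut vertex.
By contrast removing 0 leaves 1 component; it is not a cut vertex. No other vertex is a cut vertex either.

4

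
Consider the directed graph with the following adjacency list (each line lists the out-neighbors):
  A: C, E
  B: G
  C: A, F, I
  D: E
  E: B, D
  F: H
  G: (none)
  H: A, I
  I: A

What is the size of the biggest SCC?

5

{A, C, F, H, I} are all mutually reachable — one SCC of size 5.
{D, E} are all mutually reachable — one SCC of size 2.
{G} is an SCC by itself.
{B} is an SCC by itself.
The largest has 5 vertices.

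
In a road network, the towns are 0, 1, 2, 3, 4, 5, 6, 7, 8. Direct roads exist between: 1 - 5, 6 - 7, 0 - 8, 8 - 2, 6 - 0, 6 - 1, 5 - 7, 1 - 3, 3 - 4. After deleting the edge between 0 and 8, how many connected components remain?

Before removal there is 1 component.
0 - 8 is a bridge — removing it separates 0's side from 8's side.
After removal: 2 components.

2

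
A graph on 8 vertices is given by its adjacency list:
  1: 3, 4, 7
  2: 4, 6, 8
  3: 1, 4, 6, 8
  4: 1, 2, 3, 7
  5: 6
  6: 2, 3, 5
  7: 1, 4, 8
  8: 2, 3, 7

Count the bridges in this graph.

1

The edges on the cycle 3-6-2-8-3 are not bridges since each lies on that cycle.
But removing 6-5 disconnects 6 from 5 — this is a bridge.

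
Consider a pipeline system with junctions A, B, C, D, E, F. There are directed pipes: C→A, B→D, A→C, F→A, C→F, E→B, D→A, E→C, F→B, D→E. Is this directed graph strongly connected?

From B we can reach every vertex (A, B, C, D, E, F), and every vertex can reach B (A, B, C, D, E, F). So the whole graph is one strongly connected component.

Yes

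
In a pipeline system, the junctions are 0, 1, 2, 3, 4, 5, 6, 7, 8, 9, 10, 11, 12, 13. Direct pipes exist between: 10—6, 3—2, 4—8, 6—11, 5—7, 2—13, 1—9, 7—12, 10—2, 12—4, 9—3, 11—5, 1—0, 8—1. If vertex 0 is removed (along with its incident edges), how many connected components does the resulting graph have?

With 0 gone, the remaining components are: {1, 2, 3, 4, 5, 6, 7, 8, 9, 10, 11, 12, 13}.
That is 1 component.

1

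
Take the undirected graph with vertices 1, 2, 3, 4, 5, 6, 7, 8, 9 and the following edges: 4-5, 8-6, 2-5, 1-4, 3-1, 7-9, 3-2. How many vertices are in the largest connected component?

5

Starting from 7 we can reach 7, 9. That is one component of size 2.
Starting from 6 we can reach 6, 8. That is one component of size 2.
Starting from 1 we can reach 1, 2, 3, 4, 5. That is one component of size 5.
The largest has 5 vertices.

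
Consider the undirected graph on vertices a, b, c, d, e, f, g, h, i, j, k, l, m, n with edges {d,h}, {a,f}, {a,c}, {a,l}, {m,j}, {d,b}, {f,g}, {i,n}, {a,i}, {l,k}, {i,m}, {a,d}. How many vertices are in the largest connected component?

13

e is isolated — a component by itself.
Starting from a we can reach a, b, c, d, f, g, h, i, j, k, l, m, n. That is one component of size 13.
The largest has 13 vertices.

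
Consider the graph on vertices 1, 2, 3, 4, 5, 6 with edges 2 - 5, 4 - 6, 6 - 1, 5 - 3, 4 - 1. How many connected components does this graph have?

Starting from 2 we can reach 2, 3, 5. That is one component of size 3.
Starting from 1 we can reach 1, 4, 6. That is one component of size 3.
Total: 2 components.

2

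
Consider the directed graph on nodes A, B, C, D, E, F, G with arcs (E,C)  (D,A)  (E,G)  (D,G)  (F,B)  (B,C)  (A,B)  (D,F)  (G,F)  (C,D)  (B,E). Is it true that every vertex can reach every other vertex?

Yes

From A we can reach every vertex (A, B, C, D, E, F, G), and every vertex can reach A (A, B, C, D, E, F, G). So the whole graph is one strongly connected component.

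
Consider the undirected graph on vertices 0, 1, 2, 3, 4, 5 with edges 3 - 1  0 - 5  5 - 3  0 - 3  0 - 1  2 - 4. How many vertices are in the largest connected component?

Starting from 2 we can reach 2, 4. That is one component of size 2.
Starting from 0 we can reach 0, 1, 3, 5. That is one component of size 4.
The largest has 4 vertices.

4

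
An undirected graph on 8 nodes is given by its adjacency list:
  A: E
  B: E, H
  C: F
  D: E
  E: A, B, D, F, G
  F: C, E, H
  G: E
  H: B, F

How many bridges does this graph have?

4

The edges on the cycle H-F-E-B-H are not bridges since each lies on that cycle.
But removing F-C disconnects F from C; removing E-D disconnects E from D; removing E-G disconnects E from G; removing E-A disconnects E from A — these are bridges.
That makes 4 bridges.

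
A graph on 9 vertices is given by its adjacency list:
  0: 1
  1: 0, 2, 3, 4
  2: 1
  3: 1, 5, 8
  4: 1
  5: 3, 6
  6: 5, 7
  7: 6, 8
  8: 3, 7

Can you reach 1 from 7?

From 7 we can reach 0, 1, 2, 3, 4, 5, 6, 7, 8, which includes 1.

Yes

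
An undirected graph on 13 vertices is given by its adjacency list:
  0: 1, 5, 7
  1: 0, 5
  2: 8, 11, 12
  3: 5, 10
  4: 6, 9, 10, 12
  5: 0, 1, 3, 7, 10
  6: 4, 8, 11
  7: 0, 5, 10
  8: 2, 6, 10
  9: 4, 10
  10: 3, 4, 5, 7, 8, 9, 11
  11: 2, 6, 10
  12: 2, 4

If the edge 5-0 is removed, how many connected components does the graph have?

1

5 and 0 are still connected via 5-7-0, so the component count stays at 1.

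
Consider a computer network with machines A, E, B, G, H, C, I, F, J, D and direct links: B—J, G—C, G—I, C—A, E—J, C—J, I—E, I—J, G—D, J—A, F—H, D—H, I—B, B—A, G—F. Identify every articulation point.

Removing G increases the component count from 1 to 2, so G is a cut vertex.
By contrast removing D leaves 1 component; it is not a cut vertex. No other vertex is a cut vertex either.

G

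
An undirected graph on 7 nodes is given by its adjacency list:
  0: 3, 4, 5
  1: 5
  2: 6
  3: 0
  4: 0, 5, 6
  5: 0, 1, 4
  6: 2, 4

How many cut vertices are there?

Removing 0 increases the component count from 1 to 2, so 0 is a cut vertex.
Removing 4 increases the component count from 1 to 2, so 4 is a cut vertex.
Removing 5 increases the component count from 1 to 2, so 5 is a cut vertex.
Likewise 6 is a cut vertex.
By contrast removing 1 leaves 1 component; it is not a cut vertex. No other vertex is a cut vertex either.

4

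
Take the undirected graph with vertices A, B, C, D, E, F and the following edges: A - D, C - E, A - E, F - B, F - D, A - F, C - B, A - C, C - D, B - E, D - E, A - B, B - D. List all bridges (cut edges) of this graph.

none

The edges on the cycle A-C-B-E-A are not bridges since each lies on that cycle.
Every edge lies on some cycle, so there are no bridges.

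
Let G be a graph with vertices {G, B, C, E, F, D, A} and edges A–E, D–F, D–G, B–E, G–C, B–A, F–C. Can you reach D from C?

From C we can reach C, D, F, G, which includes D.

Yes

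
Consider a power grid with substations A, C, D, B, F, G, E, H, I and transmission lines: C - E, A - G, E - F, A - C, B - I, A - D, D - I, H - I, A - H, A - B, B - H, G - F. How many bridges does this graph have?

0

The edges on the cycle A-D-I-H-A are not bridges since each lies on that cycle.
Every edge lies on some cycle, so there are no bridges.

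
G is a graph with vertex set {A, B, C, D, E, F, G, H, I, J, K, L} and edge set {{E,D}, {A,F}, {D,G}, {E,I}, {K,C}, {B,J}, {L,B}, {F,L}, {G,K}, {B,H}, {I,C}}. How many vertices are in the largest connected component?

6

Starting from C we can reach C, D, E, G, I, K. That is one component of size 6.
Starting from A we can reach A, B, F, H, J, L. That is one component of size 6.
The largest has 6 vertices.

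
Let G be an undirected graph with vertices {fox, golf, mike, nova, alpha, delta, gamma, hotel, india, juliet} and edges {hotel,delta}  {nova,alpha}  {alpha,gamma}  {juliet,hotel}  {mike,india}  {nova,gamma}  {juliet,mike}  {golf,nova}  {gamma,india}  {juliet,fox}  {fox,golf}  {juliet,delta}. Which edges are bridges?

none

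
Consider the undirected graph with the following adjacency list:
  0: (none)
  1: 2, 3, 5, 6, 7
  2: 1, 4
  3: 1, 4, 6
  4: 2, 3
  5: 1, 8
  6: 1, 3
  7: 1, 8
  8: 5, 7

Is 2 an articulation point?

No

Deleting 2 leaves 2 components (was 2), so 2 is not a cut vertex.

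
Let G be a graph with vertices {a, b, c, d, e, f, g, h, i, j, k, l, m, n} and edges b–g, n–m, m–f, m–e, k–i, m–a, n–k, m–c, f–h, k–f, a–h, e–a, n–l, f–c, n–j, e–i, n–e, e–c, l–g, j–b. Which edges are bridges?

none

The edges on the cycle m-a-h-f-m are not bridges since each lies on that cycle.
Every edge lies on some cycle, so there are no bridges.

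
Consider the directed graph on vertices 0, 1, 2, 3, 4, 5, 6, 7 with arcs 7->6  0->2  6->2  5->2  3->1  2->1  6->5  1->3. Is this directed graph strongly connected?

No

There is no directed path from 4 to 5, so the graph is not strongly connected.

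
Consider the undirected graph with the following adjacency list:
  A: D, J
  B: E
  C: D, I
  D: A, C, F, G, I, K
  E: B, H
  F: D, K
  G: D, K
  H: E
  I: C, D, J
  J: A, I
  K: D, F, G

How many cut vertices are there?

2

Removing D increases the component count from 2 to 3, so D is a cut vertex.
Removing E increases the component count from 2 to 3, so E is a cut vertex.
By contrast removing G leaves 2 components; it is not a cut vertex. No other vertex is a cut vertex either.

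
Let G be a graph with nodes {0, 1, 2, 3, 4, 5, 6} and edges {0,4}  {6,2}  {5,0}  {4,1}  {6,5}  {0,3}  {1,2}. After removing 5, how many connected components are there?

1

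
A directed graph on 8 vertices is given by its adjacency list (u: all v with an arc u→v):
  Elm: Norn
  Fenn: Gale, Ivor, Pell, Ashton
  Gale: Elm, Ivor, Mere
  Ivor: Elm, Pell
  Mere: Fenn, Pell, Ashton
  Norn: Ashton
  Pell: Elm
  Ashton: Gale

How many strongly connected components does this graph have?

1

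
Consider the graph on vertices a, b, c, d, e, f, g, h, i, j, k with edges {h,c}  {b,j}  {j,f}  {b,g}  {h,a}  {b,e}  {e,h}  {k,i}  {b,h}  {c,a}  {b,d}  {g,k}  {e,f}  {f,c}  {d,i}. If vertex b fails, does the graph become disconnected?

Deleting b raises the number of components from 1 to 2, so b is a cut vertex.

Yes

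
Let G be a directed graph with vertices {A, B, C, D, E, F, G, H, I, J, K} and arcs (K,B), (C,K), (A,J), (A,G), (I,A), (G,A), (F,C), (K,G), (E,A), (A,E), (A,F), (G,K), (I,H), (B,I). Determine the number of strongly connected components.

{A, B, C, E, F, G, I, K} are all mutually reachable — one SCC of size 8.
{H} is an SCC by itself.
{J} is an SCC by itself.
{D} is an SCC by itself.
That gives 4 strongly connected components.

4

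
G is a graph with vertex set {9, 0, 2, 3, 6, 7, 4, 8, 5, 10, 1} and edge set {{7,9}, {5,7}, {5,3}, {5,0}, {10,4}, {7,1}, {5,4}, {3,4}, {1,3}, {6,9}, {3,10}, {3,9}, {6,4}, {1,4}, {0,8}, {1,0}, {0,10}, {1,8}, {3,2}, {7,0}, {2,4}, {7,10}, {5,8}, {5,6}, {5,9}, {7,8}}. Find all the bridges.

none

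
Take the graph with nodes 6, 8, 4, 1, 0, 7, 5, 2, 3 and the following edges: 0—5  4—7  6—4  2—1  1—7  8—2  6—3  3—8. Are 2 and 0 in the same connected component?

No

The component containing 2 is {1, 2, 3, 4, 6, 7, 8}, and 0 is not in it.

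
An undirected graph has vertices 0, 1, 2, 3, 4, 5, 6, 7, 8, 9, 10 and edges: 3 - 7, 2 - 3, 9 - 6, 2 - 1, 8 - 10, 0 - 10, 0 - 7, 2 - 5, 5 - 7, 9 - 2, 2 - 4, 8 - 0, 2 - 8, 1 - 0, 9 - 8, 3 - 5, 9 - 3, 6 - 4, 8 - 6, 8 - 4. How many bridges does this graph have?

The edges on the cycle 9-2-1-0-8-9 are not bridges since each lies on that cycle.
Every edge lies on some cycle, so there are no bridges.

0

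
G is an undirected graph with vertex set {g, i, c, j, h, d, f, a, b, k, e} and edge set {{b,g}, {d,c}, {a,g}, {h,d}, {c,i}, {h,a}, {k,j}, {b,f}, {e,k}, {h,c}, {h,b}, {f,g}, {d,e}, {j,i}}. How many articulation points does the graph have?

Removing h increases the component count from 1 to 2, so h is a cut vertex.
By contrast removing e leaves 1 component; it is not a cut vertex. No other vertex is a cut vertex either.

1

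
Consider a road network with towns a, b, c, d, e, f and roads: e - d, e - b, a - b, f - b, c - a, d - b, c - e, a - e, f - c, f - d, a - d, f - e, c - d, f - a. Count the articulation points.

0

Removing a, for instance, still leaves 1 component. No single vertex removal increases the component count — the graph has no articulation points.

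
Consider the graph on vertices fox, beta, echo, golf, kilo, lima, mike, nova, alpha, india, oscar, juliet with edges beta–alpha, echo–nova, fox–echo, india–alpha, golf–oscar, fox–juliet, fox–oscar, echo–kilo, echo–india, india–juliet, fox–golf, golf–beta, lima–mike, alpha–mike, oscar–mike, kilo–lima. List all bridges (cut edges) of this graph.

echo-nova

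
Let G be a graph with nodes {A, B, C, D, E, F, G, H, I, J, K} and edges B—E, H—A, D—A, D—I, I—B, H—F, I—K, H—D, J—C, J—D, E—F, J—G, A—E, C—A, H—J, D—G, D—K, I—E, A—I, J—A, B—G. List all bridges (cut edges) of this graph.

none

The edges on the cycle H-J-C-A-D-H are not bridges since each lies on that cycle.
Every edge lies on some cycle, so there are no bridges.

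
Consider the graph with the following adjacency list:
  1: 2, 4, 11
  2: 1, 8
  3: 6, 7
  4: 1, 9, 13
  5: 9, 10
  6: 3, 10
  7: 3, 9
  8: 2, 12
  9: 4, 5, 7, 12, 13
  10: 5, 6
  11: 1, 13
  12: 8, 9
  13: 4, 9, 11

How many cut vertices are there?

1

Removing 9 increases the component count from 1 to 2, so 9 is a cut vertex.
By contrast removing 8 leaves 1 component; it is not a cut vertex. No other vertex is a cut vertex either.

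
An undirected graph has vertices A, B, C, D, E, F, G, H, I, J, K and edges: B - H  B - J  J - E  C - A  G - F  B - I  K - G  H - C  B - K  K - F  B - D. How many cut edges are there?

8

The edges on the cycle K-G-F-K are not bridges since each lies on that cycle.
But removing H - C disconnects H from C; removing E - J disconnects E from J; removing K - B disconnects K from B; removing D - B disconnects D from B — these are bridges.
In total 8 edges are bridges.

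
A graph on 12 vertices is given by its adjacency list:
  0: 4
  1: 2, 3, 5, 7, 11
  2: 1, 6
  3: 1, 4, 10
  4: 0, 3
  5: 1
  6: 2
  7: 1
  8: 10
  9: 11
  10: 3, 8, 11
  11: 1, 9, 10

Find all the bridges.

The edges on the cycle 11-1-3-10-11 are not bridges since each lies on that cycle.
But removing 11-9 disconnects 11 from 9; removing 1-7 disconnects 1 from 7; removing 2-6 disconnects 2 from 6; removing 3-4 disconnects 3 from 4 — these are bridges.
In total 8 edges are bridges.

0-4, 1-2, 1-5, 1-7, 10-8, 11-9, 2-6, 3-4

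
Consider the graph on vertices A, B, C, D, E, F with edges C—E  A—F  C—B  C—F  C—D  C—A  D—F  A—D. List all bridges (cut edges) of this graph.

The edges on the cycle C-A-D-F-C are not bridges since each lies on that cycle.
But removing E—C disconnects E from C; removing C—B disconnects C from B — these are bridges.

B-C, C-E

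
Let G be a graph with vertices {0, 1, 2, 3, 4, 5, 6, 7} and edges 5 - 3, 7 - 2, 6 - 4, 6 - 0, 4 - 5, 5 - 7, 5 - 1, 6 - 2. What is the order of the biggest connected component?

8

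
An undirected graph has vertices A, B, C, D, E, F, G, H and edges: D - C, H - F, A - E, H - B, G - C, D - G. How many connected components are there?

Starting from A we can reach A, E. That is one component of size 2.
Starting from B we can reach B, F, H. That is one component of size 3.
Starting from C we can reach C, D, G. That is one component of size 3.
Total: 3 components.

3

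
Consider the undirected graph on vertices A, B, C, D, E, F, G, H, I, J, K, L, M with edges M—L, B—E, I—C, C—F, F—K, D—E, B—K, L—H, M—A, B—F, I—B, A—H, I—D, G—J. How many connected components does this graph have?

3

Starting from G we can reach G, J. That is one component of size 2.
Starting from A we can reach A, H, L, M. That is one component of size 4.
Starting from B we can reach B, C, D, E, F, I, K. That is one component of size 7.
Total: 3 components.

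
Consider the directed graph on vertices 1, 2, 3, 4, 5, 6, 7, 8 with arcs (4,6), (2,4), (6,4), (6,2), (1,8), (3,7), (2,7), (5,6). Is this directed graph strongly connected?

There is no directed path from 5 to 8, so the graph is not strongly connected.

No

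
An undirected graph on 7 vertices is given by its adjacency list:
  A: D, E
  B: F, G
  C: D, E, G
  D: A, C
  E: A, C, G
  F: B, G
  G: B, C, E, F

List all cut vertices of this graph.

Removing G increases the component count from 1 to 2, so G is a cut vertex.
By contrast removing D leaves 1 component; it is not a cut vertex. No other vertex is a cut vertex either.

G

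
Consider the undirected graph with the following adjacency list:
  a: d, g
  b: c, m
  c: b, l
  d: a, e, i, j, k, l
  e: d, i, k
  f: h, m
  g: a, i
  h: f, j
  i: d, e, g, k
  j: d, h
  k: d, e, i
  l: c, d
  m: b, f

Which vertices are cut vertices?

d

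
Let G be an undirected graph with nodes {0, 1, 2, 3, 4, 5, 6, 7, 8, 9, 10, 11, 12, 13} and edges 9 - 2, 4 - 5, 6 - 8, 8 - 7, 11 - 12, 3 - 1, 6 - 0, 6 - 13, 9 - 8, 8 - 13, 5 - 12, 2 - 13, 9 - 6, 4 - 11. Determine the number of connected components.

10 is isolated — a component by itself.
Starting from 1 we can reach 1, 3. That is one component of size 2.
Starting from 4 we can reach 4, 5, 11, 12. That is one component of size 4.
Starting from 0 we can reach 0, 2, 6, 7, 8, 9, 13. That is one component of size 7.
Total: 4 components.

4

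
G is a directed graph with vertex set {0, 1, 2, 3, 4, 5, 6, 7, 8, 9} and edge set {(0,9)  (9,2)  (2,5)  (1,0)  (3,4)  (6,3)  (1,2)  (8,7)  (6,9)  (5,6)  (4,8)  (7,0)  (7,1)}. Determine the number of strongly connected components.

{0, 1, 2, 3, 4, 5, 6, 7, 8, 9} are all mutually reachable — one SCC of size 10.
That gives 1 strongly connected component.

1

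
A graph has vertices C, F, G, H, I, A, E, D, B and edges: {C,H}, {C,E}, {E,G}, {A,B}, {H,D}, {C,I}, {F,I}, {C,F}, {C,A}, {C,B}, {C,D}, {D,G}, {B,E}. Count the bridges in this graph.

The edges on the cycle C-F-I-C are not bridges since each lies on that cycle.
Every edge lies on some cycle, so there are no bridges.

0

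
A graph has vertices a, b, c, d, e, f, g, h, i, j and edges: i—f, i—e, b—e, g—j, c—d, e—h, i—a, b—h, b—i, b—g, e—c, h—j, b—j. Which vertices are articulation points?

c, e, i

Removing c increases the component count from 1 to 2, so c is a cut vertex.
Removing e increases the component count from 1 to 2, so e is a cut vertex.
Removing i increases the component count from 1 to 3, so i is a cut vertex.
By contrast removing j leaves 1 component; it is not a cut vertex. No other vertex is a cut vertex either.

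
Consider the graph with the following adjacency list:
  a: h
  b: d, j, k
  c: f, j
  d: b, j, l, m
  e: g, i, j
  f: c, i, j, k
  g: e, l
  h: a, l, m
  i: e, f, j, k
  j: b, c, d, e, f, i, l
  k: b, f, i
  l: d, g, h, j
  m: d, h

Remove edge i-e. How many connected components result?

1

i and e are still connected via i-j-e, so the component count stays at 1.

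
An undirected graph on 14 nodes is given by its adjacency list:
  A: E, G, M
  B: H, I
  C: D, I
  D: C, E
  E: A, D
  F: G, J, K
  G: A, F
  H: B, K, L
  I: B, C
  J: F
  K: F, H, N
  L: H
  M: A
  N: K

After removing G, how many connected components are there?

With G gone, the remaining components are: {A, B, C, D, E, F, H, I, J, K, L, M, N}.
That is 1 component.

1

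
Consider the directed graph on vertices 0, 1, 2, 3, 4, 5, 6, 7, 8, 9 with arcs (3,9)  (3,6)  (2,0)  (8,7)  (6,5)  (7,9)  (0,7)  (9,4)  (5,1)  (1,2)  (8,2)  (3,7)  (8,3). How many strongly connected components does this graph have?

10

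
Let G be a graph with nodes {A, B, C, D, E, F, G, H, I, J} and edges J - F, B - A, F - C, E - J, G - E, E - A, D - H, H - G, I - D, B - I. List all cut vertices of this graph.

E, F, J

Removing E increases the component count from 1 to 2, so E is a cut vertex.
Removing F increases the component count from 1 to 2, so F is a cut vertex.
Removing J increases the component count from 1 to 2, so J is a cut vertex.
By contrast removing I leaves 1 component; it is not a cut vertex. No other vertex is a cut vertex either.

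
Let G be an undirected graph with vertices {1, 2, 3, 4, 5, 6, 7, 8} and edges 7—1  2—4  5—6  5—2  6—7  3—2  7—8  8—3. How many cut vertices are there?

2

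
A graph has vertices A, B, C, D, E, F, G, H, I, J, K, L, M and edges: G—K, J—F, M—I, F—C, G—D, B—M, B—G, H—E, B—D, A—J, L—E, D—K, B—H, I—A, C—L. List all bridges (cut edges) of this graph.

The edges on the cycle B-G-K-D-B are not bridges since each lies on that cycle.
Every edge lies on some cycle, so there are no bridges.

none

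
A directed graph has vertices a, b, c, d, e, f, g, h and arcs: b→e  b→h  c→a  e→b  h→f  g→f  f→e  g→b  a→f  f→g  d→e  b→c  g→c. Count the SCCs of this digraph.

{a, b, c, e, f, g, h} are all mutually reachable — one SCC of size 7.
{d} is an SCC by itself.
That gives 2 strongly connected components.

2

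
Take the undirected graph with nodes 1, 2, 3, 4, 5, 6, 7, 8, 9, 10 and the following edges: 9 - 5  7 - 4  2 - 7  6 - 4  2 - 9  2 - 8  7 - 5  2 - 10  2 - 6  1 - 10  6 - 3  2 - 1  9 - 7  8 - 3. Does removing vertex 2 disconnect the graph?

Yes

Deleting 2 raises the number of components from 1 to 2, so 2 is a cut vertex.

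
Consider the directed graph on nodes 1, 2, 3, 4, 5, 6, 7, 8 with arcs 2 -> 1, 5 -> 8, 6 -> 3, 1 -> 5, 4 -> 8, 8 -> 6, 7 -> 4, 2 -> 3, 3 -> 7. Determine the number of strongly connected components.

4

{3, 4, 6, 7, 8} are all mutually reachable — one SCC of size 5.
{1} is an SCC by itself.
{5} is an SCC by itself.
{2} is an SCC by itself.
That gives 4 strongly connected components.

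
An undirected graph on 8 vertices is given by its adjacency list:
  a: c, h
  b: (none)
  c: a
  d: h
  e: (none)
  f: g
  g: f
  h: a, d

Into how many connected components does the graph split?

b is isolated — a component by itself.
e is isolated — a component by itself.
Starting from f we can reach f, g. That is one component of size 2.
Starting from a we can reach a, c, d, h. That is one component of size 4.
Total: 4 components.

4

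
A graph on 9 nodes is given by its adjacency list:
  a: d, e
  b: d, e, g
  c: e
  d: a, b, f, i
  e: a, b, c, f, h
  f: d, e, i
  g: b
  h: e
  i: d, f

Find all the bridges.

The edges on the cycle d-f-i-d are not bridges since each lies on that cycle.
But removing c-e disconnects c from e; removing b-g disconnects b from g; removing h-e disconnects h from e — these are bridges.

b-g, c-e, e-h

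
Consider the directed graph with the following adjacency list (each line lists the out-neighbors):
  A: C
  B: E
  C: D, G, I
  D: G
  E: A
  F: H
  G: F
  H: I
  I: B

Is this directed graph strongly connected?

From A we can reach every vertex (A, B, C, D, E, F, G, H, I), and every vertex can reach A (A, B, C, D, E, F, G, H, I). So the whole graph is one strongly connected component.

Yes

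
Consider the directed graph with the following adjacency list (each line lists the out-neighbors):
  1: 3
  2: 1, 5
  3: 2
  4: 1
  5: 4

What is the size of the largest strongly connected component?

5

{1, 2, 3, 4, 5} are all mutually reachable — one SCC of size 5.
The largest has 5 vertices.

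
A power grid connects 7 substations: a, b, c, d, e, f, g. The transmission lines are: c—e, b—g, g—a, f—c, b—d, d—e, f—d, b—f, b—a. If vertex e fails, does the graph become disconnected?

No

Deleting e leaves 1 component (was 1) (its neighbors c, d remain connected to each other), so e is not a cut vertex.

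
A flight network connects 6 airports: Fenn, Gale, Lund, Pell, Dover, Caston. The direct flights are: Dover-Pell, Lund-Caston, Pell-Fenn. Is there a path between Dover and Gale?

No

The component containing Dover is {Fenn, Pell, Dover}, and Gale is not in it.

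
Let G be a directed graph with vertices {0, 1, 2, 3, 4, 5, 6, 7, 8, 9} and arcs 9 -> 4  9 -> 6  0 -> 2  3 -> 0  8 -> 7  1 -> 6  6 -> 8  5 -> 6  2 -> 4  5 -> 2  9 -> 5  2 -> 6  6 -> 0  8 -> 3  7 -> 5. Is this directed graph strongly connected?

There is no directed path from 8 to 1, so the graph is not strongly connected.

No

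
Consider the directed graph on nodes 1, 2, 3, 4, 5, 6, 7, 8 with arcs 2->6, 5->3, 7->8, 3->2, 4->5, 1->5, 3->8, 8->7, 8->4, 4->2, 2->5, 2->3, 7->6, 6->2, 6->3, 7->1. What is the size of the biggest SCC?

{1, 2, 3, 4, 5, 6, 7, 8} are all mutually reachable — one SCC of size 8.
The largest has 8 vertices.

8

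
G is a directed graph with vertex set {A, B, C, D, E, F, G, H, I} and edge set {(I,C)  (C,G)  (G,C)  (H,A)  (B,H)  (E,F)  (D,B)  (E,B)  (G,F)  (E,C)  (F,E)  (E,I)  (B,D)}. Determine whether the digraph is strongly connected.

No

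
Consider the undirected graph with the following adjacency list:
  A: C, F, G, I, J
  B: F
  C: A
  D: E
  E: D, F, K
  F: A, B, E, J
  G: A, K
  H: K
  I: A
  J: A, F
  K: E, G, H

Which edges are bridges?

A-C, A-I, B-F, D-E, H-K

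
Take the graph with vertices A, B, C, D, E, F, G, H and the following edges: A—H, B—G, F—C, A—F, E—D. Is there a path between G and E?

The component containing G is {B, G}, and E is not in it.

No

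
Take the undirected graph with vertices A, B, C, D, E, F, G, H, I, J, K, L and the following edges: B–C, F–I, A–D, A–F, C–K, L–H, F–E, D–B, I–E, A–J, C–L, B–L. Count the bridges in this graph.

The edges on the cycle B-C-L-B are not bridges since each lies on that cycle.
But removing H–L disconnects H from L; removing A–D disconnects A from D; removing C–K disconnects C from K; removing B–D disconnects B from D — these are bridges.
In total 6 edges are bridges.

6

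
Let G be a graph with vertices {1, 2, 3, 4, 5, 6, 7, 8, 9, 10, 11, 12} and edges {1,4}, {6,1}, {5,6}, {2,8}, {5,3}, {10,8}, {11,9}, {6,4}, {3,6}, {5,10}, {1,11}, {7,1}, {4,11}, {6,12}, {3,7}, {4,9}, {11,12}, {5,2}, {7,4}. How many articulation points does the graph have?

1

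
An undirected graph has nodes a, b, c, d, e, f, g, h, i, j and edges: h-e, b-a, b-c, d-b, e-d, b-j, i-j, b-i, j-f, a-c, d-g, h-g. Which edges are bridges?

b-d, f-j

The edges on the cycle b-i-j-b are not bridges since each lies on that cycle.
But removing d-b disconnects d from b; removing f-j disconnects f from j — these are bridges.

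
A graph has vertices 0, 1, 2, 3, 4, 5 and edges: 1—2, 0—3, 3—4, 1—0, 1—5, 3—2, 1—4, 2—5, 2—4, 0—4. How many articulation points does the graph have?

Removing 1, for instance, still leaves 1 component. No single vertex removal increases the component count — the graph has no articulation points.

0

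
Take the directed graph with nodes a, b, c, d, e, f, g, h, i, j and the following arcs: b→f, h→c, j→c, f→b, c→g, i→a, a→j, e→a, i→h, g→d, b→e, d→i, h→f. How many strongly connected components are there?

{a, b, c, d, e, f, g, h, i, j} are all mutually reachable — one SCC of size 10.
That gives 1 strongly connected component.

1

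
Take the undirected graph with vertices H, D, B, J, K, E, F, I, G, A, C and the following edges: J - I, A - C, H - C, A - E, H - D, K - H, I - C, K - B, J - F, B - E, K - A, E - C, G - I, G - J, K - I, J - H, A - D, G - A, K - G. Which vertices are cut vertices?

J

Removing J increases the component count from 1 to 2, so J is a cut vertex.
By contrast removing K leaves 1 component; it is not a cut vertex. No other vertex is a cut vertex either.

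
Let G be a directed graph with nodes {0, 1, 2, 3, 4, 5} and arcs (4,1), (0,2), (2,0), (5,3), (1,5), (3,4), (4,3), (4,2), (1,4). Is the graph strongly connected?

No

There is no directed path from 2 to 4, so the graph is not strongly connected.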